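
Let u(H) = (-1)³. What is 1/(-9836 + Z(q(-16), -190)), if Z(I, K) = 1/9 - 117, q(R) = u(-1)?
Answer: -9/89576 ≈ -0.00010047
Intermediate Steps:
u(H) = -1
q(R) = -1
Z(I, K) = -1052/9 (Z(I, K) = ⅑ - 117 = -1052/9)
1/(-9836 + Z(q(-16), -190)) = 1/(-9836 - 1052/9) = 1/(-89576/9) = -9/89576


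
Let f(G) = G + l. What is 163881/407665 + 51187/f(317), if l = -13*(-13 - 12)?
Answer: 20972359957/261720930 ≈ 80.133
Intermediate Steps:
l = 325 (l = -13*(-25) = 325)
f(G) = 325 + G (f(G) = G + 325 = 325 + G)
163881/407665 + 51187/f(317) = 163881/407665 + 51187/(325 + 317) = 163881*(1/407665) + 51187/642 = 163881/407665 + 51187*(1/642) = 163881/407665 + 51187/642 = 20972359957/261720930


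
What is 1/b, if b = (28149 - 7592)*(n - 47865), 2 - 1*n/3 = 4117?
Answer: -1/1237736970 ≈ -8.0793e-10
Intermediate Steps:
n = -12345 (n = 6 - 3*4117 = 6 - 12351 = -12345)
b = -1237736970 (b = (28149 - 7592)*(-12345 - 47865) = 20557*(-60210) = -1237736970)
1/b = 1/(-1237736970) = -1/1237736970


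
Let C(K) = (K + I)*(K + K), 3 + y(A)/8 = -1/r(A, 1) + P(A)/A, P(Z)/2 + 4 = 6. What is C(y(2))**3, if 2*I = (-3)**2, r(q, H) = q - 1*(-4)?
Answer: 535387328/729 ≈ 7.3441e+5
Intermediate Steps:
r(q, H) = 4 + q (r(q, H) = q + 4 = 4 + q)
P(Z) = 4 (P(Z) = -8 + 2*6 = -8 + 12 = 4)
I = 9/2 (I = (1/2)*(-3)**2 = (1/2)*9 = 9/2 ≈ 4.5000)
y(A) = -24 - 8/(4 + A) + 32/A (y(A) = -24 + 8*(-1/(4 + A) + 4/A) = -24 + (-8/(4 + A) + 32/A) = -24 - 8/(4 + A) + 32/A)
C(K) = 2*K*(9/2 + K) (C(K) = (K + 9/2)*(K + K) = (9/2 + K)*(2*K) = 2*K*(9/2 + K))
C(y(2))**3 = ((8*(16 - 9*2 - 3*2**2)/(2*(4 + 2)))*(9 + 2*(8*(16 - 9*2 - 3*2**2)/(2*(4 + 2)))))**3 = ((8*(1/2)*(16 - 18 - 3*4)/6)*(9 + 2*(8*(1/2)*(16 - 18 - 3*4)/6)))**3 = ((8*(1/2)*(1/6)*(16 - 18 - 12))*(9 + 2*(8*(1/2)*(1/6)*(16 - 18 - 12))))**3 = ((8*(1/2)*(1/6)*(-14))*(9 + 2*(8*(1/2)*(1/6)*(-14))))**3 = (-28*(9 + 2*(-28/3))/3)**3 = (-28*(9 - 56/3)/3)**3 = (-28/3*(-29/3))**3 = (812/9)**3 = 535387328/729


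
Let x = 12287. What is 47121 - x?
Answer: 34834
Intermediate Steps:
47121 - x = 47121 - 1*12287 = 47121 - 12287 = 34834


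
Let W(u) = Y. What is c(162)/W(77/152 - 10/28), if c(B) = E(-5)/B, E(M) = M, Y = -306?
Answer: 5/49572 ≈ 0.00010086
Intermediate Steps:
W(u) = -306
c(B) = -5/B
c(162)/W(77/152 - 10/28) = -5/162/(-306) = -5*1/162*(-1/306) = -5/162*(-1/306) = 5/49572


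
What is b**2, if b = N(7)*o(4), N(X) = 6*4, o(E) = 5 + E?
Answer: 46656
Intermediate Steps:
N(X) = 24
b = 216 (b = 24*(5 + 4) = 24*9 = 216)
b**2 = 216**2 = 46656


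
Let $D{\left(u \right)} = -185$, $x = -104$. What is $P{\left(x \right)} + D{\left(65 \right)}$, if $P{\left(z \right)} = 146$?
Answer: $-39$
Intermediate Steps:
$P{\left(x \right)} + D{\left(65 \right)} = 146 - 185 = -39$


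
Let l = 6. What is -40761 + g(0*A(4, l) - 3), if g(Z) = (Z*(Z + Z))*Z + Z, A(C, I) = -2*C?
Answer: -40818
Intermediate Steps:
g(Z) = Z + 2*Z³ (g(Z) = (Z*(2*Z))*Z + Z = (2*Z²)*Z + Z = 2*Z³ + Z = Z + 2*Z³)
-40761 + g(0*A(4, l) - 3) = -40761 + ((0*(-2*4) - 3) + 2*(0*(-2*4) - 3)³) = -40761 + ((0*(-8) - 3) + 2*(0*(-8) - 3)³) = -40761 + ((0 - 3) + 2*(0 - 3)³) = -40761 + (-3 + 2*(-3)³) = -40761 + (-3 + 2*(-27)) = -40761 + (-3 - 54) = -40761 - 57 = -40818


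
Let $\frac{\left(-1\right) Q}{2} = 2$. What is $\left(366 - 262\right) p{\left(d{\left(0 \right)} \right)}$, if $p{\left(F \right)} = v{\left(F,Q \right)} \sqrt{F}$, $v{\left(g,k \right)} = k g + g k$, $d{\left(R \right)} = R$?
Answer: $0$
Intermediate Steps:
$Q = -4$ ($Q = \left(-2\right) 2 = -4$)
$v{\left(g,k \right)} = 2 g k$ ($v{\left(g,k \right)} = g k + g k = 2 g k$)
$p{\left(F \right)} = - 8 F^{\frac{3}{2}}$ ($p{\left(F \right)} = 2 F \left(-4\right) \sqrt{F} = - 8 F \sqrt{F} = - 8 F^{\frac{3}{2}}$)
$\left(366 - 262\right) p{\left(d{\left(0 \right)} \right)} = \left(366 - 262\right) \left(- 8 \cdot 0^{\frac{3}{2}}\right) = \left(366 - 262\right) \left(\left(-8\right) 0\right) = 104 \cdot 0 = 0$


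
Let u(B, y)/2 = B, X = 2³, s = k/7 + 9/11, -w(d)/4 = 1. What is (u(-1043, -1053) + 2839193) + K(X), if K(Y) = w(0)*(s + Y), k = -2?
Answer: 218454611/77 ≈ 2.8371e+6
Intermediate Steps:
w(d) = -4 (w(d) = -4*1 = -4)
s = 41/77 (s = -2/7 + 9/11 = 41/77 ≈ 0.53247)
X = 8
u(B, y) = 2*B
K(Y) = -164/77 - 4*Y (K(Y) = -4*(41/77 + Y) = -164/77 - 4*Y)
(u(-1043, -1053) + 2839193) + K(X) = (2*(-1043) + 2839193) + (-164/77 - 4*8) = (-2086 + 2839193) + (-164/77 - 32) = 2837107 - 2628/77 = 218454611/77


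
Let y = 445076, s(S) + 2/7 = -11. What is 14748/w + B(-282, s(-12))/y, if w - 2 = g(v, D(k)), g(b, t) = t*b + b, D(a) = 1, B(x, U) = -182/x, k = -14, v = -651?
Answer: -231380295317/20395607700 ≈ -11.345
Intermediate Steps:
s(S) = -79/7 (s(S) = -2/7 - 11 = -79/7)
g(b, t) = b + b*t (g(b, t) = b*t + b = b + b*t)
w = -1300 (w = 2 - 651*(1 + 1) = 2 - 651*2 = 2 - 1302 = -1300)
14748/w + B(-282, s(-12))/y = 14748/(-1300) - 182/(-282)/445076 = 14748*(-1/1300) - 182*(-1/282)*(1/445076) = -3687/325 + (91/141)*(1/445076) = -3687/325 + 91/62755716 = -231380295317/20395607700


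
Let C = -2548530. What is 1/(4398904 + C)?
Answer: 1/1850374 ≈ 5.4043e-7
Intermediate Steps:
1/(4398904 + C) = 1/(4398904 - 2548530) = 1/1850374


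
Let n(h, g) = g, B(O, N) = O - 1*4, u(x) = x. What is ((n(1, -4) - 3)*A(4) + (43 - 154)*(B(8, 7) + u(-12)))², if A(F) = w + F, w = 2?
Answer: 715716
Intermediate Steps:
B(O, N) = -4 + O (B(O, N) = O - 4 = -4 + O)
A(F) = 2 + F
((n(1, -4) - 3)*A(4) + (43 - 154)*(B(8, 7) + u(-12)))² = ((-4 - 3)*(2 + 4) + (43 - 154)*((-4 + 8) - 12))² = (-7*6 - 111*(4 - 12))² = (-42 - 111*(-8))² = (-42 + 888)² = 846² = 715716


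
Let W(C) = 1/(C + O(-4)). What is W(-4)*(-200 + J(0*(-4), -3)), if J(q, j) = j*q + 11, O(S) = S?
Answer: 189/8 ≈ 23.625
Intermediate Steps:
W(C) = 1/(-4 + C) (W(C) = 1/(C - 4) = 1/(-4 + C))
J(q, j) = 11 + j*q
W(-4)*(-200 + J(0*(-4), -3)) = (-200 + (11 - 0*(-4)))/(-4 - 4) = (-200 + (11 - 3*0))/(-8) = -(-200 + (11 + 0))/8 = -(-200 + 11)/8 = -⅛*(-189) = 189/8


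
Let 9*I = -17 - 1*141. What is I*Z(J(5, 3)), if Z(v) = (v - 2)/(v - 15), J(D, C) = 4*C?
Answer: 1580/27 ≈ 58.518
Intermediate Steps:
Z(v) = (-2 + v)/(-15 + v)
I = -158/9 (I = (-17 - 1*141)/9 = (-17 - 141)/9 = (⅑)*(-158) = -158/9 ≈ -17.556)
I*Z(J(5, 3)) = -158*(-2 + 4*3)/(9*(-15 + 4*3)) = -158*(-2 + 12)/(9*(-15 + 12)) = -158*10/(9*(-3)) = -(-158)*10/27 = -158/9*(-10/3) = 1580/27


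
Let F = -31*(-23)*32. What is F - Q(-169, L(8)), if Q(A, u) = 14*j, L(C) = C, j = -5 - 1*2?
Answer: 22914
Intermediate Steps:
j = -7 (j = -5 - 2 = -7)
F = 22816 (F = 713*32 = 22816)
Q(A, u) = -98 (Q(A, u) = 14*(-7) = -98)
F - Q(-169, L(8)) = 22816 - 1*(-98) = 22816 + 98 = 22914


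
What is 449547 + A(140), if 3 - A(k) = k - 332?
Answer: 449742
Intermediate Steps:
A(k) = 335 - k (A(k) = 3 - (k - 332) = 3 - (-332 + k) = 3 + (332 - k) = 335 - k)
449547 + A(140) = 449547 + (335 - 1*140) = 449547 + (335 - 140) = 449547 + 195 = 449742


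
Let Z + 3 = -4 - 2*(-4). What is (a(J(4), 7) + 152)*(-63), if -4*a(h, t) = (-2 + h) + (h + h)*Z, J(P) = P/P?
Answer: -38241/4 ≈ -9560.3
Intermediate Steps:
Z = 1 (Z = -3 + (-4 - 2*(-4)) = -3 + (-4 + 8) = -3 + 4 = 1)
J(P) = 1
a(h, t) = ½ - 3*h/4 (a(h, t) = -((-2 + h) + (h + h)*1)/4 = -((-2 + h) + (2*h)*1)/4 = -((-2 + h) + 2*h)/4 = -(-2 + 3*h)/4 = ½ - 3*h/4)
(a(J(4), 7) + 152)*(-63) = ((½ - ¾*1) + 152)*(-63) = ((½ - ¾) + 152)*(-63) = (-¼ + 152)*(-63) = (607/4)*(-63) = -38241/4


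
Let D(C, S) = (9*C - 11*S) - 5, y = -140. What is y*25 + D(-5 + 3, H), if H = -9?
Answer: -3424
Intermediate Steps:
D(C, S) = -5 - 11*S + 9*C (D(C, S) = (-11*S + 9*C) - 5 = -5 - 11*S + 9*C)
y*25 + D(-5 + 3, H) = -140*25 + (-5 - 11*(-9) + 9*(-5 + 3)) = -3500 + (-5 + 99 + 9*(-2)) = -3500 + (-5 + 99 - 18) = -3500 + 76 = -3424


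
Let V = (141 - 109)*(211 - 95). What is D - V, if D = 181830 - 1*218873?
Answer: -40755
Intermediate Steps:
D = -37043 (D = 181830 - 218873 = -37043)
V = 3712 (V = 32*116 = 3712)
D - V = -37043 - 1*3712 = -37043 - 3712 = -40755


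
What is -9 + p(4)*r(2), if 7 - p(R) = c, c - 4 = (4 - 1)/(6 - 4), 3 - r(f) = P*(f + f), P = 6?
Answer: -81/2 ≈ -40.500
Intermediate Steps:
r(f) = 3 - 12*f (r(f) = 3 - 6*(f + f) = 3 - 6*2*f = 3 - 12*f)
c = 11/2 (c = 4 + (4 - 1)/(6 - 4) = 4 + 3/2 = 11/2 ≈ 5.5000)
p(R) = 3/2 (p(R) = 7 - 1*11/2 = 7 - 11/2 = 3/2)
-9 + p(4)*r(2) = -9 + 3*(3 - 12*2)/2 = -9 + 3*(3 - 24)/2 = -9 + (3/2)*(-21) = -9 - 63/2 = -81/2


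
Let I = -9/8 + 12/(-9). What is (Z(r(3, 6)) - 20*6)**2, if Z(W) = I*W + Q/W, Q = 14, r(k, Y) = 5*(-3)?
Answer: 101747569/14400 ≈ 7065.8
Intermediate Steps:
r(k, Y) = -15
I = -59/24 (I = -9*1/8 + 12*(-1/9) = -9/8 - 4/3 = -59/24 ≈ -2.4583)
Z(W) = 14/W - 59*W/24 (Z(W) = -59*W/24 + 14/W = 14/W - 59*W/24)
(Z(r(3, 6)) - 20*6)**2 = ((14/(-15) - 59/24*(-15)) - 20*6)**2 = ((14*(-1/15) + 295/8) - 120)**2 = ((-14/15 + 295/8) - 120)**2 = (4313/120 - 120)**2 = (-10087/120)**2 = 101747569/14400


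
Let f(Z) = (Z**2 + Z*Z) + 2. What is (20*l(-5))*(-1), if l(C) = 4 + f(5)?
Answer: -1120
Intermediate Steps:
f(Z) = 2 + 2*Z**2 (f(Z) = (Z**2 + Z**2) + 2 = 2*Z**2 + 2 = 2 + 2*Z**2)
l(C) = 56 (l(C) = 4 + (2 + 2*5**2) = 4 + (2 + 2*25) = 4 + (2 + 50) = 4 + 52 = 56)
(20*l(-5))*(-1) = (20*56)*(-1) = 1120*(-1) = -1120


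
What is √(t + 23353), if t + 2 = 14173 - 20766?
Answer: 21*√38 ≈ 129.45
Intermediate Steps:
t = -6595 (t = -2 + (14173 - 20766) = -2 - 6593 = -6595)
√(t + 23353) = √(-6595 + 23353) = √16758 = 21*√38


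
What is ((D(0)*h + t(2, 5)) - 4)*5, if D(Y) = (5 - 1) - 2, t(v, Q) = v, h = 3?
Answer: 20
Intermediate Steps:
D(Y) = 2 (D(Y) = 4 - 2 = 2)
((D(0)*h + t(2, 5)) - 4)*5 = ((2*3 + 2) - 4)*5 = ((6 + 2) - 4)*5 = (8 - 4)*5 = 4*5 = 20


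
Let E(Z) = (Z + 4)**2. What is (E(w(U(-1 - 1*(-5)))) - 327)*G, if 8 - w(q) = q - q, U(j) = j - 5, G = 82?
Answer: -15006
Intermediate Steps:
U(j) = -5 + j
w(q) = 8 (w(q) = 8 - (q - q) = 8 - 1*0 = 8 + 0 = 8)
E(Z) = (4 + Z)**2
(E(w(U(-1 - 1*(-5)))) - 327)*G = ((4 + 8)**2 - 327)*82 = (12**2 - 327)*82 = (144 - 327)*82 = -183*82 = -15006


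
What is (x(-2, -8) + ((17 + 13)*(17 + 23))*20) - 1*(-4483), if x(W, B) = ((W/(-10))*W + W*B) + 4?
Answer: 142513/5 ≈ 28503.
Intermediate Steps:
x(W, B) = 4 - W²/10 + B*W (x(W, B) = ((W*(-⅒))*W + B*W) + 4 = ((-W/10)*W + B*W) + 4 = (-W²/10 + B*W) + 4 = 4 - W²/10 + B*W)
(x(-2, -8) + ((17 + 13)*(17 + 23))*20) - 1*(-4483) = ((4 - ⅒*(-2)² - 8*(-2)) + ((17 + 13)*(17 + 23))*20) - 1*(-4483) = ((4 - ⅒*4 + 16) + (30*40)*20) + 4483 = ((4 - ⅖ + 16) + 1200*20) + 4483 = (98/5 + 24000) + 4483 = 120098/5 + 4483 = 142513/5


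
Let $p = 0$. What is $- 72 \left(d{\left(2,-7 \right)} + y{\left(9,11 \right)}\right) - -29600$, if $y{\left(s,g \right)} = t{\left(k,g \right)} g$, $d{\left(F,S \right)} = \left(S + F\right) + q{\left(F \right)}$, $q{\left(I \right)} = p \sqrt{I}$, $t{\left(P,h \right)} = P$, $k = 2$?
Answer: $28376$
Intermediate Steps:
$q{\left(I \right)} = 0$ ($q{\left(I \right)} = 0 \sqrt{I} = 0$)
$d{\left(F,S \right)} = F + S$ ($d{\left(F,S \right)} = \left(S + F\right) + 0 = \left(F + S\right) + 0 = F + S$)
$y{\left(s,g \right)} = 2 g$
$- 72 \left(d{\left(2,-7 \right)} + y{\left(9,11 \right)}\right) - -29600 = - 72 \left(\left(2 - 7\right) + 2 \cdot 11\right) - -29600 = - 72 \left(-5 + 22\right) + 29600 = \left(-72\right) 17 + 29600 = -1224 + 29600 = 28376$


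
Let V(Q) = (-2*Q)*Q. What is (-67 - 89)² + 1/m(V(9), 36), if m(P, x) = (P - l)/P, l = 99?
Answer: 705762/29 ≈ 24337.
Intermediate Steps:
V(Q) = -2*Q²
m(P, x) = (-99 + P)/P (m(P, x) = (P - 1*99)/P = (P - 99)/P = (-99 + P)/P)
(-67 - 89)² + 1/m(V(9), 36) = (-67 - 89)² + 1/((-99 - 2*9²)/((-2*9²))) = (-156)² + 1/((-99 - 2*81)/((-2*81))) = 24336 + 1/((-99 - 162)/(-162)) = 24336 + 1/(-1/162*(-261)) = 24336 + 1/(29/18) = 24336 + 18/29 = 705762/29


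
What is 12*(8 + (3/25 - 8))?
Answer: 36/25 ≈ 1.4400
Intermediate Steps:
12*(8 + (3/25 - 8)) = 12*(8 - 197/25) = 12*(3/25) = 36/25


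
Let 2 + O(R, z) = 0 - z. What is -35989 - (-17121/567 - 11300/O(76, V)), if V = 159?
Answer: -156618022/4347 ≈ -36029.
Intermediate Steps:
O(R, z) = -2 - z (O(R, z) = -2 + (0 - z) = -2 - z)
-35989 - (-17121/567 - 11300/O(76, V)) = -35989 - (-17121/567 - 11300/(-2 - 1*159)) = -35989 - (-17121*1/567 - 11300/(-2 - 159)) = -35989 - (-5707/189 - 11300/(-161)) = -35989 - (-5707/189 - 11300*(-1/161)) = -35989 - (-5707/189 + 11300/161) = -35989 - 1*173839/4347 = -35989 - 173839/4347 = -156618022/4347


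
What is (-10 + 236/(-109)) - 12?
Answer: -2634/109 ≈ -24.165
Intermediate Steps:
(-10 + 236/(-109)) - 12 = (-10 + 236*(-1/109)) - 12 = (-10 - 236/109) - 12 = -1326/109 - 12 = -2634/109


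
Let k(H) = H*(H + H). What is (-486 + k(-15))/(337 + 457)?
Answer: -18/397 ≈ -0.045340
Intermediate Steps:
k(H) = 2*H² (k(H) = H*(2*H) = 2*H²)
(-486 + k(-15))/(337 + 457) = (-486 + 2*(-15)²)/(337 + 457) = (-486 + 2*225)/794 = (-486 + 450)*(1/794) = -36*1/794 = -18/397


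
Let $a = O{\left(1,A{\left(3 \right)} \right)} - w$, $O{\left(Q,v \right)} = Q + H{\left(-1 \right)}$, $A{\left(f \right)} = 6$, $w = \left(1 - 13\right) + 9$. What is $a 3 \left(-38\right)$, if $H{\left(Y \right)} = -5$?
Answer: $114$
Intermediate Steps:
$w = -3$ ($w = -12 + 9 = -3$)
$O{\left(Q,v \right)} = -5 + Q$ ($O{\left(Q,v \right)} = Q - 5 = -5 + Q$)
$a = -1$ ($a = \left(-5 + 1\right) - -3 = -4 + 3 = -1$)
$a 3 \left(-38\right) = \left(-1\right) 3 \left(-38\right) = \left(-3\right) \left(-38\right) = 114$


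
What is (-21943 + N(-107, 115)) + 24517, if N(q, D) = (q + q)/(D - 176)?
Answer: 157228/61 ≈ 2577.5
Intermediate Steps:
N(q, D) = 2*q/(-176 + D) (N(q, D) = (2*q)/(-176 + D) = 2*q/(-176 + D))
(-21943 + N(-107, 115)) + 24517 = (-21943 + 2*(-107)/(-176 + 115)) + 24517 = (-21943 + 2*(-107)/(-61)) + 24517 = (-21943 + 2*(-107)*(-1/61)) + 24517 = (-21943 + 214/61) + 24517 = -1338309/61 + 24517 = 157228/61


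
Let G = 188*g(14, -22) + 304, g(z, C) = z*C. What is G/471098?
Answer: -28800/235549 ≈ -0.12227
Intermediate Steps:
g(z, C) = C*z
G = -57600 (G = 188*(-22*14) + 304 = 188*(-308) + 304 = -57904 + 304 = -57600)
G/471098 = -57600/471098 = -57600*1/471098 = -28800/235549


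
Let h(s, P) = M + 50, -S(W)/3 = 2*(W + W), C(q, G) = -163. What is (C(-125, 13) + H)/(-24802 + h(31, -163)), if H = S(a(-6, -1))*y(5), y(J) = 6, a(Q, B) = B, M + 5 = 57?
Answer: 7/1900 ≈ 0.0036842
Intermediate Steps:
M = 52 (M = -5 + 57 = 52)
S(W) = -12*W (S(W) = -6*(W + W) = -6*2*W = -12*W)
h(s, P) = 102 (h(s, P) = 52 + 50 = 102)
H = 72 (H = -12*(-1)*6 = 12*6 = 72)
(C(-125, 13) + H)/(-24802 + h(31, -163)) = (-163 + 72)/(-24802 + 102) = -91/(-24700) = -91*(-1/24700) = 7/1900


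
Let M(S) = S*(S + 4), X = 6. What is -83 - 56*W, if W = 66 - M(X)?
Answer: -419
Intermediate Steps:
M(S) = S*(4 + S)
W = 6 (W = 66 - 6*(4 + 6) = 66 - 6*10 = 66 - 1*60 = 66 - 60 = 6)
-83 - 56*W = -83 - 56*6 = -83 - 336 = -419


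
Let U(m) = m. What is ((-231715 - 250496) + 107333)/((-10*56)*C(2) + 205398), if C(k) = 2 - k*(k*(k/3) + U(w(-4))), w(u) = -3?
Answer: -562317/303617 ≈ -1.8521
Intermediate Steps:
C(k) = 2 - k*(-3 + k**2/3) (C(k) = 2 - k*(k*(k/3) - 3) = 2 - k*(k**2/3 - 3) = 2 - k*(-3 + k**2/3))
((-231715 - 250496) + 107333)/((-10*56)*C(2) + 205398) = ((-231715 - 250496) + 107333)/((-10*56)*(2 + 3*2 - 1/3*2**3) + 205398) = (-482211 + 107333)/(-560*(2 + 6 - 1/3*8) + 205398) = -374878/(-560*(2 + 6 - 8/3) + 205398) = -374878/(-560*16/3 + 205398) = -374878/(-8960/3 + 205398) = -374878/607234/3 = -374878*3/607234 = -562317/303617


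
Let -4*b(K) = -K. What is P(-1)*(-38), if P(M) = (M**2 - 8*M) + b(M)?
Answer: -665/2 ≈ -332.50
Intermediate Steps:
b(K) = K/4 (b(K) = -(-1)*K/4 = K/4)
P(M) = M**2 - 31*M/4 (P(M) = (M**2 - 8*M) + M/4 = M**2 - 31*M/4)
P(-1)*(-38) = ((1/4)*(-1)*(-31 + 4*(-1)))*(-38) = ((1/4)*(-1)*(-31 - 4))*(-38) = ((1/4)*(-1)*(-35))*(-38) = (35/4)*(-38) = -665/2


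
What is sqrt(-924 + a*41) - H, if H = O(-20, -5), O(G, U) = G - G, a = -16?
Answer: 2*I*sqrt(395) ≈ 39.749*I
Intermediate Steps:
O(G, U) = 0
H = 0
sqrt(-924 + a*41) - H = sqrt(-924 - 16*41) - 1*0 = sqrt(-924 - 656) + 0 = sqrt(-1580) + 0 = 2*I*sqrt(395) + 0 = 2*I*sqrt(395)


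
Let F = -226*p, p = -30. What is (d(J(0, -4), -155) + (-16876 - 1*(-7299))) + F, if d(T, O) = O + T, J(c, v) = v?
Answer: -2956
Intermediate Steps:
F = 6780 (F = -226*(-30) = 6780)
(d(J(0, -4), -155) + (-16876 - 1*(-7299))) + F = ((-155 - 4) + (-16876 - 1*(-7299))) + 6780 = (-159 + (-16876 + 7299)) + 6780 = (-159 - 9577) + 6780 = -9736 + 6780 = -2956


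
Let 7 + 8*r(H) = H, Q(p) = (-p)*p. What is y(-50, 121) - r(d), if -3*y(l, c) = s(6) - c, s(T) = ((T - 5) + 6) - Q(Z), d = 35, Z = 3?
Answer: 63/2 ≈ 31.500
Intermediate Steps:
Q(p) = -p**2
r(H) = -7/8 + H/8
s(T) = 10 + T (s(T) = ((T - 5) + 6) - (-1)*3**2 = ((-5 + T) + 6) - (-1)*9 = (1 + T) - 1*(-9) = (1 + T) + 9 = 10 + T)
y(l, c) = -16/3 + c/3 (y(l, c) = -((10 + 6) - c)/3 = -(16 - c)/3 = -16/3 + c/3)
y(-50, 121) - r(d) = (-16/3 + (1/3)*121) - (-7/8 + (1/8)*35) = (-16/3 + 121/3) - (-7/8 + 35/8) = 35 - 1*7/2 = 35 - 7/2 = 63/2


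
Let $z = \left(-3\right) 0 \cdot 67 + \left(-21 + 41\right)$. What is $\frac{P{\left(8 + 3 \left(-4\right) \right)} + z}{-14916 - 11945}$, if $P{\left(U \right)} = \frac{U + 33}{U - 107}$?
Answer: $- \frac{2191}{2981571} \approx -0.00073485$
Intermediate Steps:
$P{\left(U \right)} = \frac{33 + U}{-107 + U}$
$z = 20$ ($z = 0 \cdot 67 + 20 = 0 + 20 = 20$)
$\frac{P{\left(8 + 3 \left(-4\right) \right)} + z}{-14916 - 11945} = \frac{\frac{33 + \left(8 + 3 \left(-4\right)\right)}{-107 + \left(8 + 3 \left(-4\right)\right)} + 20}{-14916 - 11945} = \frac{\frac{33 + \left(8 - 12\right)}{-107 + \left(8 - 12\right)} + 20}{-26861} = \left(\frac{33 - 4}{-107 - 4} + 20\right) \left(- \frac{1}{26861}\right) = \left(\frac{1}{-111} \cdot 29 + 20\right) \left(- \frac{1}{26861}\right) = \left(\left(- \frac{1}{111}\right) 29 + 20\right) \left(- \frac{1}{26861}\right) = \left(- \frac{29}{111} + 20\right) \left(- \frac{1}{26861}\right) = \frac{2191}{111} \left(- \frac{1}{26861}\right) = - \frac{2191}{2981571}$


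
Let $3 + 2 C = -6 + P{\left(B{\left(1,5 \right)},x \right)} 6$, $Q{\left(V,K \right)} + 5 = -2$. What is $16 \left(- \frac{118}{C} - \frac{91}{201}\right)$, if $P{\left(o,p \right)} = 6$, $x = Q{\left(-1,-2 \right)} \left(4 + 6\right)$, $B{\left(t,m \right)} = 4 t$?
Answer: $- \frac{266096}{1809} \approx -147.1$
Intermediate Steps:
$Q{\left(V,K \right)} = -7$ ($Q{\left(V,K \right)} = -5 - 2 = -7$)
$x = -70$ ($x = - 7 \left(4 + 6\right) = \left(-7\right) 10 = -70$)
$C = \frac{27}{2}$ ($C = - \frac{3}{2} + \frac{-6 + 6 \cdot 6}{2} = - \frac{3}{2} + \frac{-6 + 36}{2} = - \frac{3}{2} + \frac{1}{2} \cdot 30 = - \frac{3}{2} + 15 = \frac{27}{2} \approx 13.5$)
$16 \left(- \frac{118}{C} - \frac{91}{201}\right) = 16 \left(- \frac{118}{\frac{27}{2}} - \frac{91}{201}\right) = 16 \left(\left(-118\right) \frac{2}{27} - \frac{91}{201}\right) = 16 \left(- \frac{236}{27} - \frac{91}{201}\right) = 16 \left(- \frac{16631}{1809}\right) = - \frac{266096}{1809}$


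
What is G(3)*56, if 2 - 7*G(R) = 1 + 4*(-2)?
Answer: 72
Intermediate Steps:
G(R) = 9/7 (G(R) = 2/7 - (1 + 4*(-2))/7 = 2/7 - (1 - 8)/7 = 2/7 - 1/7*(-7) = 2/7 + 1 = 9/7)
G(3)*56 = (9/7)*56 = 72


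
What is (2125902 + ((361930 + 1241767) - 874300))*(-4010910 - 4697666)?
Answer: -24865588344224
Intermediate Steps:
(2125902 + ((361930 + 1241767) - 874300))*(-4010910 - 4697666) = (2125902 + (1603697 - 874300))*(-8708576) = (2125902 + 729397)*(-8708576) = 2855299*(-8708576) = -24865588344224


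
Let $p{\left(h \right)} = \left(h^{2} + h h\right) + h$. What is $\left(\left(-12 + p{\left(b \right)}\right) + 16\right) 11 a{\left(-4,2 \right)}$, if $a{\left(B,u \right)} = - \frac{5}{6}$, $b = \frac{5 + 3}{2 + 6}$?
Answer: $- \frac{385}{6} \approx -64.167$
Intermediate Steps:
$b = 1$ ($b = \frac{8}{8} = 8 \cdot \frac{1}{8} = 1$)
$a{\left(B,u \right)} = - \frac{5}{6}$ ($a{\left(B,u \right)} = \left(-5\right) \frac{1}{6} = - \frac{5}{6}$)
$p{\left(h \right)} = h + 2 h^{2}$ ($p{\left(h \right)} = \left(h^{2} + h^{2}\right) + h = 2 h^{2} + h = h + 2 h^{2}$)
$\left(\left(-12 + p{\left(b \right)}\right) + 16\right) 11 a{\left(-4,2 \right)} = \left(\left(-12 + 1 \left(1 + 2 \cdot 1\right)\right) + 16\right) 11 \left(- \frac{5}{6}\right) = \left(\left(-12 + 1 \left(1 + 2\right)\right) + 16\right) 11 \left(- \frac{5}{6}\right) = \left(\left(-12 + 1 \cdot 3\right) + 16\right) 11 \left(- \frac{5}{6}\right) = \left(\left(-12 + 3\right) + 16\right) 11 \left(- \frac{5}{6}\right) = \left(-9 + 16\right) 11 \left(- \frac{5}{6}\right) = 7 \cdot 11 \left(- \frac{5}{6}\right) = 77 \left(- \frac{5}{6}\right) = - \frac{385}{6}$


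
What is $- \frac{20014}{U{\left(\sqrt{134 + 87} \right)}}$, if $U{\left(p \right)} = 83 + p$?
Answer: $- \frac{830581}{3334} + \frac{10007 \sqrt{221}}{3334} \approx -204.5$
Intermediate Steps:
$- \frac{20014}{U{\left(\sqrt{134 + 87} \right)}} = - \frac{20014}{83 + \sqrt{134 + 87}} = - \frac{20014}{83 + \sqrt{221}}$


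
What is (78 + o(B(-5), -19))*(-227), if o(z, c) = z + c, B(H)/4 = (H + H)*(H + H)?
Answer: -104193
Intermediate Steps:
B(H) = 16*H² (B(H) = 4*((H + H)*(H + H)) = 4*((2*H)*(2*H)) = 4*(4*H²) = 16*H²)
o(z, c) = c + z
(78 + o(B(-5), -19))*(-227) = (78 + (-19 + 16*(-5)²))*(-227) = (78 + (-19 + 16*25))*(-227) = (78 + (-19 + 400))*(-227) = (78 + 381)*(-227) = 459*(-227) = -104193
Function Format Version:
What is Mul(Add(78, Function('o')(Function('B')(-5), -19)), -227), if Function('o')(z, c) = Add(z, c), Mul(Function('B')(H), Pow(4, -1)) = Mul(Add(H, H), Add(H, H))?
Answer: -104193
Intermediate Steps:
Function('B')(H) = Mul(16, Pow(H, 2)) (Function('B')(H) = Mul(4, Mul(Add(H, H), Add(H, H))) = Mul(4, Mul(Mul(2, H), Mul(2, H))) = Mul(4, Mul(4, Pow(H, 2))) = Mul(16, Pow(H, 2)))
Function('o')(z, c) = Add(c, z)
Mul(Add(78, Function('o')(Function('B')(-5), -19)), -227) = Mul(Add(78, Add(-19, Mul(16, Pow(-5, 2)))), -227) = Mul(Add(78, Add(-19, Mul(16, 25))), -227) = Mul(Add(78, Add(-19, 400)), -227) = Mul(Add(78, 381), -227) = Mul(459, -227) = -104193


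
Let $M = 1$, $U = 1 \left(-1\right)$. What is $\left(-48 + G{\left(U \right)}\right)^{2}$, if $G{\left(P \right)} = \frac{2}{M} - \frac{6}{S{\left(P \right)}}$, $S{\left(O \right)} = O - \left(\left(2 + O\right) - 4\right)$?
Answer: $2401$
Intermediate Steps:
$U = -1$
$S{\left(O \right)} = 2$ ($S{\left(O \right)} = O - \left(-2 + O\right) = 2$)
$G{\left(P \right)} = -1$ ($G{\left(P \right)} = \frac{2}{1} - \frac{6}{2} = 2 \cdot 1 - 3 = 2 - 3 = -1$)
$\left(-48 + G{\left(U \right)}\right)^{2} = \left(-48 - 1\right)^{2} = \left(-49\right)^{2} = 2401$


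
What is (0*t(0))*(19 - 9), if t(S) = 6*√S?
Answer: 0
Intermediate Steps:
(0*t(0))*(19 - 9) = (0*(6*√0))*(19 - 9) = (0*(6*0))*10 = (0*0)*10 = 0*10 = 0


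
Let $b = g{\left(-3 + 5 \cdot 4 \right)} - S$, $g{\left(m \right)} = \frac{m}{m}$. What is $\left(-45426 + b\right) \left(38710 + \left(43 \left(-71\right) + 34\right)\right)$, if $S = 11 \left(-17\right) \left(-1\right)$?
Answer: $-1627937892$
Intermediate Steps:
$g{\left(m \right)} = 1$
$S = 187$ ($S = \left(-187\right) \left(-1\right) = 187$)
$b = -186$ ($b = 1 - 187 = -186$)
$\left(-45426 + b\right) \left(38710 + \left(43 \left(-71\right) + 34\right)\right) = \left(-45426 - 186\right) \left(38710 + \left(43 \left(-71\right) + 34\right)\right) = - 45612 \left(38710 + \left(-3053 + 34\right)\right) = - 45612 \left(38710 - 3019\right) = \left(-45612\right) 35691 = -1627937892$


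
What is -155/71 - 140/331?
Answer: -61245/23501 ≈ -2.6061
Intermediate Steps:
-155/71 - 140/331 = -61245/23501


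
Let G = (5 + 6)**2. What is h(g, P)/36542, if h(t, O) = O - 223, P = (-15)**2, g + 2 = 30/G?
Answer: 1/18271 ≈ 5.4732e-5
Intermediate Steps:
G = 121 (G = 11**2 = 121)
g = -212/121 (g = -2 + 30/121 = -212/121 ≈ -1.7521)
P = 225
h(t, O) = -223 + O
h(g, P)/36542 = (-223 + 225)/36542 = 2*(1/36542) = 1/18271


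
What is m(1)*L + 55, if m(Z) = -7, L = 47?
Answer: -274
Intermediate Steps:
m(1)*L + 55 = -7*47 + 55 = -329 + 55 = -274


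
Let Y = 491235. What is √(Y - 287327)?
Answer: 2*√50977 ≈ 451.56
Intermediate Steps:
√(Y - 287327) = √(491235 - 287327) = √203908 = 2*√50977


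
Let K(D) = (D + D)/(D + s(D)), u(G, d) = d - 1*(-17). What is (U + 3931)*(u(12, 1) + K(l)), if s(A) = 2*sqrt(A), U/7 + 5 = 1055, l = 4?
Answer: 214339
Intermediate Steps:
U = 7350 (U = -35 + 7*1055 = -35 + 7385 = 7350)
u(G, d) = 17 + d (u(G, d) = d + 17 = 17 + d)
K(D) = 2*D/(D + 2*sqrt(D)) (K(D) = (D + D)/(D + 2*sqrt(D)) = (2*D)/(D + 2*sqrt(D)) = 2*D/(D + 2*sqrt(D)))
(U + 3931)*(u(12, 1) + K(l)) = (7350 + 3931)*((17 + 1) + 2*4/(4 + 2*sqrt(4))) = 11281*(18 + 2*4/(4 + 2*2)) = 11281*(18 + 2*4/(4 + 4)) = 11281*(18 + 2*4/8) = 11281*(18 + 2*4*(1/8)) = 11281*(18 + 1) = 11281*19 = 214339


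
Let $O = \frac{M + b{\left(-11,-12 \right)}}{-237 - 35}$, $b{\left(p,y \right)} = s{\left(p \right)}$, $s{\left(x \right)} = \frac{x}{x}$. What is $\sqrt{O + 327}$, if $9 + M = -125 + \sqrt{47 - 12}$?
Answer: $\frac{\sqrt{1514309 - 17 \sqrt{35}}}{68} \approx 18.096$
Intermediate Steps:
$s{\left(x \right)} = 1$
$b{\left(p,y \right)} = 1$
$M = -134 + \sqrt{35}$ ($M = -9 - \left(125 - \sqrt{47 - 12}\right) = -9 - \left(125 - \sqrt{35}\right) = -134 + \sqrt{35} \approx -128.08$)
$O = \frac{133}{272} - \frac{\sqrt{35}}{272}$ ($O = \frac{\left(-134 + \sqrt{35}\right) + 1}{-237 - 35} = \frac{-133 + \sqrt{35}}{-272} = \left(-133 + \sqrt{35}\right) \left(- \frac{1}{272}\right) = \frac{133}{272} - \frac{\sqrt{35}}{272} \approx 0.46722$)
$\sqrt{O + 327} = \sqrt{\left(\frac{133}{272} - \frac{\sqrt{35}}{272}\right) + 327} = \sqrt{\frac{89077}{272} - \frac{\sqrt{35}}{272}}$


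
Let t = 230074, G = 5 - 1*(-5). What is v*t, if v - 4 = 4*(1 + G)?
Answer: 11043552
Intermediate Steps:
G = 10 (G = 5 + 5 = 10)
v = 48 (v = 4 + 4*(1 + 10) = 4 + 4*11 = 4 + 44 = 48)
v*t = 48*230074 = 11043552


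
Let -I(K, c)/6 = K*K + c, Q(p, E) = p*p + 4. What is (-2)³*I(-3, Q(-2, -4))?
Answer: 816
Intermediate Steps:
Q(p, E) = 4 + p² (Q(p, E) = p² + 4 = 4 + p²)
I(K, c) = -6*c - 6*K² (I(K, c) = -6*(K*K + c) = -6*(K² + c) = -6*(c + K²) = -6*c - 6*K²)
(-2)³*I(-3, Q(-2, -4)) = (-2)³*(-6*(4 + (-2)²) - 6*(-3)²) = -8*(-6*(4 + 4) - 6*9) = -8*(-6*8 - 54) = -8*(-48 - 54) = -8*(-102) = 816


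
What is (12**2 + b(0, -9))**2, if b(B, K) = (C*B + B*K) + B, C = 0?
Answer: 20736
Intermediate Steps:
b(B, K) = B + B*K (b(B, K) = (0*B + B*K) + B = (0 + B*K) + B = B*K + B = B + B*K)
(12**2 + b(0, -9))**2 = (12**2 + 0*(1 - 9))**2 = (144 + 0*(-8))**2 = (144 + 0)**2 = 144**2 = 20736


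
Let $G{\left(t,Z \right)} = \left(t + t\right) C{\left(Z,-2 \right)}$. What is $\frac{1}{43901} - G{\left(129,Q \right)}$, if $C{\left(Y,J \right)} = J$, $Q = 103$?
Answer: $\frac{22652917}{43901} \approx 516.0$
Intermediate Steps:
$G{\left(t,Z \right)} = - 4 t$ ($G{\left(t,Z \right)} = \left(t + t\right) \left(-2\right) = 2 t \left(-2\right) = - 4 t$)
$\frac{1}{43901} - G{\left(129,Q \right)} = \frac{1}{43901} - \left(-4\right) 129 = \frac{1}{43901} - -516 = \frac{1}{43901} + 516 = \frac{22652917}{43901}$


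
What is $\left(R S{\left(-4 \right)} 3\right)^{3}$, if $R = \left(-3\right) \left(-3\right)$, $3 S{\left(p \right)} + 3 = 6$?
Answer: $19683$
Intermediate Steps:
$S{\left(p \right)} = 1$ ($S{\left(p \right)} = -1 + \frac{1}{3} \cdot 6 = -1 + 2 = 1$)
$R = 9$
$\left(R S{\left(-4 \right)} 3\right)^{3} = \left(9 \cdot 1 \cdot 3\right)^{3} = \left(9 \cdot 3\right)^{3} = 27^{3} = 19683$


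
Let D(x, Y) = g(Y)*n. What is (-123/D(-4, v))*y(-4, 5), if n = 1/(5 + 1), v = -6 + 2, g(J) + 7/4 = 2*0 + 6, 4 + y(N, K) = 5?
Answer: -2952/17 ≈ -173.65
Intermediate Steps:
y(N, K) = 1 (y(N, K) = -4 + 5 = 1)
g(J) = 17/4 (g(J) = -7/4 + (2*0 + 6) = -7/4 + (0 + 6) = -7/4 + 6 = 17/4)
v = -4
n = ⅙ (n = 1/6 = ⅙ ≈ 0.16667)
D(x, Y) = 17/24 (D(x, Y) = (17/4)*(⅙) = 17/24)
(-123/D(-4, v))*y(-4, 5) = -123/17/24*1 = -123*24/17*1 = -2952/17*1 = -2952/17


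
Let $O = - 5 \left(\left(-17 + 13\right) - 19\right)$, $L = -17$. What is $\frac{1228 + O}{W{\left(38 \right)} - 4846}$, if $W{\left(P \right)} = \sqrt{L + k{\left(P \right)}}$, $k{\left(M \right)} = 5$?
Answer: $- \frac{3254089}{11741864} - \frac{1343 i \sqrt{3}}{11741864} \approx -0.27714 - 0.00019811 i$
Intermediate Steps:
$W{\left(P \right)} = 2 i \sqrt{3}$ ($W{\left(P \right)} = \sqrt{-17 + 5} = \sqrt{-12} = 2 i \sqrt{3}$)
$O = 115$ ($O = - 5 \left(-4 - 19\right) = \left(-5\right) \left(-23\right) = 115$)
$\frac{1228 + O}{W{\left(38 \right)} - 4846} = \frac{1228 + 115}{2 i \sqrt{3} - 4846} = \frac{1343}{-4846 + 2 i \sqrt{3}}$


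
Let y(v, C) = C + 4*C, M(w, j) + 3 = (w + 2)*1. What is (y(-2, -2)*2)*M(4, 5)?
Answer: -60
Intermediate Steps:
M(w, j) = -1 + w (M(w, j) = -3 + (w + 2)*1 = -3 + (2 + w)*1 = -3 + (2 + w) = -1 + w)
y(v, C) = 5*C
(y(-2, -2)*2)*M(4, 5) = ((5*(-2))*2)*(-1 + 4) = -10*2*3 = -20*3 = -60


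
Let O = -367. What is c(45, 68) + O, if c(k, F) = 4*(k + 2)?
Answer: -179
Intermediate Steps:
c(k, F) = 8 + 4*k (c(k, F) = 4*(2 + k) = 8 + 4*k)
c(45, 68) + O = (8 + 4*45) - 367 = (8 + 180) - 367 = 188 - 367 = -179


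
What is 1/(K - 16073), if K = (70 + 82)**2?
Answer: 1/7031 ≈ 0.00014223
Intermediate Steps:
K = 23104 (K = 152**2 = 23104)
1/(K - 16073) = 1/(23104 - 16073) = 1/7031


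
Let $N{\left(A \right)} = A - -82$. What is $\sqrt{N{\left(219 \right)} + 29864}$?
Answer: $\sqrt{30165} \approx 173.68$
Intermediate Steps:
$N{\left(A \right)} = 82 + A$ ($N{\left(A \right)} = A + 82 = 82 + A$)
$\sqrt{N{\left(219 \right)} + 29864} = \sqrt{\left(82 + 219\right) + 29864} = \sqrt{301 + 29864} = \sqrt{30165}$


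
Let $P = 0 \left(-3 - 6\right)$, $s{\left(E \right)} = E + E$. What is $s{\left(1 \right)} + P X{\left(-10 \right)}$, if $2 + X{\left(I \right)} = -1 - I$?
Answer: $2$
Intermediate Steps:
$s{\left(E \right)} = 2 E$
$X{\left(I \right)} = -3 - I$ ($X{\left(I \right)} = -2 - \left(1 + I\right) = -3 - I$)
$P = 0$ ($P = 0 \left(-9\right) = 0$)
$s{\left(1 \right)} + P X{\left(-10 \right)} = 2 \cdot 1 + 0 \left(-3 - -10\right) = 2 + 0 \left(-3 + 10\right) = 2 + 0 \cdot 7 = 2 + 0 = 2$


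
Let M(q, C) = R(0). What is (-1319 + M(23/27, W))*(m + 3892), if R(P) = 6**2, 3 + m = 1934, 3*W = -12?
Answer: -7470909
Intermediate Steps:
W = -4 (W = (1/3)*(-12) = -4)
m = 1931 (m = -3 + 1934 = 1931)
R(P) = 36
M(q, C) = 36
(-1319 + M(23/27, W))*(m + 3892) = (-1319 + 36)*(1931 + 3892) = -1283*5823 = -7470909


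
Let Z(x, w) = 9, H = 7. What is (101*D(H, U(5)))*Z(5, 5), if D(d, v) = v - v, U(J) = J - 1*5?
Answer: 0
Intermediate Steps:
U(J) = -5 + J (U(J) = J - 5 = -5 + J)
D(d, v) = 0
(101*D(H, U(5)))*Z(5, 5) = (101*0)*9 = 0*9 = 0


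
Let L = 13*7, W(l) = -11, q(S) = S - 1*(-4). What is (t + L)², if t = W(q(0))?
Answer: 6400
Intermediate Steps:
q(S) = 4 + S (q(S) = S + 4 = 4 + S)
t = -11
L = 91
(t + L)² = (-11 + 91)² = 80² = 6400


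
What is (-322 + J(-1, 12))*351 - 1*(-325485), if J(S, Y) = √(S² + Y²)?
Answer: 212463 + 351*√145 ≈ 2.1669e+5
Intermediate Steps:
(-322 + J(-1, 12))*351 - 1*(-325485) = (-322 + √((-1)² + 12²))*351 - 1*(-325485) = (-322 + √(1 + 144))*351 + 325485 = (-322 + √145)*351 + 325485 = (-113022 + 351*√145) + 325485 = 212463 + 351*√145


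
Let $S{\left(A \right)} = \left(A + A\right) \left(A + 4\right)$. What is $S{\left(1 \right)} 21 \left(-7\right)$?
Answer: $-1470$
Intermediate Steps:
$S{\left(A \right)} = 2 A \left(4 + A\right)$
$S{\left(1 \right)} 21 \left(-7\right) = 2 \cdot 1 \left(4 + 1\right) 21 \left(-7\right) = 2 \cdot 1 \cdot 5 \cdot 21 \left(-7\right) = 10 \cdot 21 \left(-7\right) = 210 \left(-7\right) = -1470$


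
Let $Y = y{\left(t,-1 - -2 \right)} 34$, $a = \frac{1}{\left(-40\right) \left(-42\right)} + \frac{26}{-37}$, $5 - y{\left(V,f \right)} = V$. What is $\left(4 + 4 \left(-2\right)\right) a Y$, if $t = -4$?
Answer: $\frac{2225793}{2590} \approx 859.38$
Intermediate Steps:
$y{\left(V,f \right)} = 5 - V$
$a = - \frac{43643}{62160}$ ($a = \left(- \frac{1}{40}\right) \left(- \frac{1}{42}\right) + 26 \left(- \frac{1}{37}\right) = \frac{1}{1680} - \frac{26}{37} = - \frac{43643}{62160} \approx -0.70211$)
$Y = 306$ ($Y = \left(5 - -4\right) 34 = \left(5 + 4\right) 34 = 9 \cdot 34 = 306$)
$\left(4 + 4 \left(-2\right)\right) a Y = \left(4 + 4 \left(-2\right)\right) \left(- \frac{43643}{62160}\right) 306 = \left(4 - 8\right) \left(- \frac{43643}{62160}\right) 306 = \left(-4\right) \left(- \frac{43643}{62160}\right) 306 = \frac{43643}{15540} \cdot 306 = \frac{2225793}{2590}$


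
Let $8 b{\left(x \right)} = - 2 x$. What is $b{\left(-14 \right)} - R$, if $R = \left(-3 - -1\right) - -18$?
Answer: $- \frac{25}{2} \approx -12.5$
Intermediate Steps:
$b{\left(x \right)} = - \frac{x}{4}$ ($b{\left(x \right)} = \frac{\left(-2\right) x}{8} = - \frac{x}{4}$)
$R = 16$ ($R = \left(-3 + 1\right) + 18 = -2 + 18 = 16$)
$b{\left(-14 \right)} - R = \left(- \frac{1}{4}\right) \left(-14\right) - 16 = \frac{7}{2} - 16 = - \frac{25}{2}$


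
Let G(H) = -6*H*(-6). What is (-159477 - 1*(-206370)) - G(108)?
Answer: 43005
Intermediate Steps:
G(H) = 36*H
(-159477 - 1*(-206370)) - G(108) = (-159477 - 1*(-206370)) - 36*108 = (-159477 + 206370) - 1*3888 = 46893 - 3888 = 43005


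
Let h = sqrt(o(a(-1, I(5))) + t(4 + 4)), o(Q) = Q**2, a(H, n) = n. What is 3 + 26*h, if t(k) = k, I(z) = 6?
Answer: 3 + 52*sqrt(11) ≈ 175.46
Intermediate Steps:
h = 2*sqrt(11) (h = sqrt(6**2 + (4 + 4)) = sqrt(36 + 8) = sqrt(44) = 2*sqrt(11) ≈ 6.6332)
3 + 26*h = 3 + 26*(2*sqrt(11)) = 3 + 52*sqrt(11)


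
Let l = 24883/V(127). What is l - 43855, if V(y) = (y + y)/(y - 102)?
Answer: -10517095/254 ≈ -41406.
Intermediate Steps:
V(y) = 2*y/(-102 + y) (V(y) = (2*y)/(-102 + y) = 2*y/(-102 + y))
l = 622075/254 (l = 24883/((2*127/(-102 + 127))) = 24883/((2*127/25)) = 24883/((2*127*(1/25))) = 24883/(254/25) = 24883*(25/254) = 622075/254 ≈ 2449.1)
l - 43855 = 622075/254 - 43855 = -10517095/254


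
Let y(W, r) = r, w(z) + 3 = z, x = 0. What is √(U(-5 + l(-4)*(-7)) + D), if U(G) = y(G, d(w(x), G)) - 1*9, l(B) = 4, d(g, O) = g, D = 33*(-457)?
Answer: 3*I*√1677 ≈ 122.85*I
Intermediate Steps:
w(z) = -3 + z
D = -15081
U(G) = -12 (U(G) = (-3 + 0) - 1*9 = -3 - 9 = -12)
√(U(-5 + l(-4)*(-7)) + D) = √(-12 - 15081) = √(-15093) = 3*I*√1677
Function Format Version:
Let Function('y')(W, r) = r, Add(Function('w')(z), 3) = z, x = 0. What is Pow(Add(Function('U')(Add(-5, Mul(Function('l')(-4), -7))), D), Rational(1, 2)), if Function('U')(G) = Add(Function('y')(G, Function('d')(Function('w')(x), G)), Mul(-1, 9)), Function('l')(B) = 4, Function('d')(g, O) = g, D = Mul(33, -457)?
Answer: Mul(3, I, Pow(1677, Rational(1, 2))) ≈ Mul(122.85, I)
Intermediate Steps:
Function('w')(z) = Add(-3, z)
D = -15081
Function('U')(G) = -12 (Function('U')(G) = Add(Add(-3, 0), Mul(-1, 9)) = Add(-3, -9) = -12)
Pow(Add(Function('U')(Add(-5, Mul(Function('l')(-4), -7))), D), Rational(1, 2)) = Pow(Add(-12, -15081), Rational(1, 2)) = Pow(-15093, Rational(1, 2)) = Mul(3, I, Pow(1677, Rational(1, 2)))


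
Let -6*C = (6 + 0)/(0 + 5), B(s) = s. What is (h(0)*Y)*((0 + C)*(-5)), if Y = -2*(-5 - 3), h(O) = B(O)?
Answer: 0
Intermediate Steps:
h(O) = O
C = -⅕ (C = -(6 + 0)/(6*(0 + 5)) = -1/5 = -⅙*6/5 = -⅕ ≈ -0.20000)
Y = 16 (Y = -2*(-8) = 16)
(h(0)*Y)*((0 + C)*(-5)) = (0*16)*((0 - ⅕)*(-5)) = 0*(-⅕*(-5)) = 0*1 = 0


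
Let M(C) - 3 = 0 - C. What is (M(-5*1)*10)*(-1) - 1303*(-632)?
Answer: 823416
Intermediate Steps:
M(C) = 3 - C (M(C) = 3 + (0 - C) = 3 - C)
(M(-5*1)*10)*(-1) - 1303*(-632) = ((3 - (-5))*10)*(-1) - 1303*(-632) = ((3 - 1*(-5))*10)*(-1) + 823496 = ((3 + 5)*10)*(-1) + 823496 = (8*10)*(-1) + 823496 = 80*(-1) + 823496 = -80 + 823496 = 823416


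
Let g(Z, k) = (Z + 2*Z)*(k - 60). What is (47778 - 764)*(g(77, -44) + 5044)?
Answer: -892325720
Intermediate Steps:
g(Z, k) = 3*Z*(-60 + k) (g(Z, k) = (3*Z)*(-60 + k) = 3*Z*(-60 + k))
(47778 - 764)*(g(77, -44) + 5044) = (47778 - 764)*(3*77*(-60 - 44) + 5044) = 47014*(3*77*(-104) + 5044) = 47014*(-24024 + 5044) = 47014*(-18980) = -892325720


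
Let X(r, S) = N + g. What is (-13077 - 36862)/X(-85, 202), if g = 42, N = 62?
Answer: -49939/104 ≈ -480.18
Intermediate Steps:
X(r, S) = 104 (X(r, S) = 62 + 42 = 104)
(-13077 - 36862)/X(-85, 202) = (-13077 - 36862)/104 = -49939*1/104 = -49939/104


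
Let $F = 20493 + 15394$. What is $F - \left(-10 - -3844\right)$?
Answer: $32053$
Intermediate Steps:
$F = 35887$
$F - \left(-10 - -3844\right) = 35887 - \left(-10 - -3844\right) = 35887 - \left(-10 + 3844\right) = 35887 - 3834 = 32053$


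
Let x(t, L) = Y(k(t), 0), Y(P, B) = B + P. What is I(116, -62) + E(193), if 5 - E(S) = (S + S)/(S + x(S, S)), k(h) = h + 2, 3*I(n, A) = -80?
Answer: -13189/582 ≈ -22.661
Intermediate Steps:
I(n, A) = -80/3 (I(n, A) = (⅓)*(-80) = -80/3)
k(h) = 2 + h
x(t, L) = 2 + t (x(t, L) = 0 + (2 + t) = 2 + t)
E(S) = 5 - 2*S/(2 + 2*S) (E(S) = 5 - (S + S)/(S + (2 + S)) = 5 - 2*S/(2 + 2*S))
I(116, -62) + E(193) = -80/3 + (5 + 4*193)/(1 + 193) = -80/3 + (5 + 772)/194 = -80/3 + (1/194)*777 = -80/3 + 777/194 = -13189/582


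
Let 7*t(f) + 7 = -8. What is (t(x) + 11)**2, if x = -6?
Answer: 3844/49 ≈ 78.449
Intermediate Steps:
t(f) = -15/7 (t(f) = -1 + (1/7)*(-8) = -1 - 8/7 = -15/7)
(t(x) + 11)**2 = (-15/7 + 11)**2 = (62/7)**2 = 3844/49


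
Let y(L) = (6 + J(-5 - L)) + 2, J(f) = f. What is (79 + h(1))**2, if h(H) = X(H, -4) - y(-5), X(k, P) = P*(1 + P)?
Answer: 6889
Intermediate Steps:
y(L) = 3 - L (y(L) = (6 + (-5 - L)) + 2 = (1 - L) + 2 = 3 - L)
h(H) = 4 (h(H) = -4*(1 - 4) - (3 - 1*(-5)) = -4*(-3) - (3 + 5) = 12 - 1*8 = 12 - 8 = 4)
(79 + h(1))**2 = (79 + 4)**2 = 83**2 = 6889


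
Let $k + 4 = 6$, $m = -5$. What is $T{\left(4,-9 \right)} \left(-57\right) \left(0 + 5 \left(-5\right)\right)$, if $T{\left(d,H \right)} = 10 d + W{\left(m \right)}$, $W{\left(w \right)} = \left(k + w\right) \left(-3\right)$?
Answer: $69825$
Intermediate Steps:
$k = 2$ ($k = -4 + 6 = 2$)
$W{\left(w \right)} = -6 - 3 w$ ($W{\left(w \right)} = \left(2 + w\right) \left(-3\right) = -6 - 3 w$)
$T{\left(d,H \right)} = 9 + 10 d$ ($T{\left(d,H \right)} = 10 d - -9 = 10 d + \left(-6 + 15\right) = 10 d + 9 = 9 + 10 d$)
$T{\left(4,-9 \right)} \left(-57\right) \left(0 + 5 \left(-5\right)\right) = \left(9 + 10 \cdot 4\right) \left(-57\right) \left(0 + 5 \left(-5\right)\right) = \left(9 + 40\right) \left(-57\right) \left(0 - 25\right) = 49 \left(-57\right) \left(-25\right) = \left(-2793\right) \left(-25\right) = 69825$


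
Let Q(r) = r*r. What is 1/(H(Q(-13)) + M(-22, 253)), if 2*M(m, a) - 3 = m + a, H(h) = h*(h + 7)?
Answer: 1/29861 ≈ 3.3488e-5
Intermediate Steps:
Q(r) = r²
H(h) = h*(7 + h)
M(m, a) = 3/2 + a/2 + m/2 (M(m, a) = 3/2 + (m + a)/2 = 3/2 + (a + m)/2 = 3/2 + (a/2 + m/2) = 3/2 + a/2 + m/2)
1/(H(Q(-13)) + M(-22, 253)) = 1/((-13)²*(7 + (-13)²) + (3/2 + (½)*253 + (½)*(-22))) = 1/(169*(7 + 169) + (3/2 + 253/2 - 11)) = 1/(169*176 + 117) = 1/(29744 + 117) = 1/29861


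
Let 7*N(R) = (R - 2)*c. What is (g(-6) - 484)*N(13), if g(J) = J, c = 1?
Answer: -770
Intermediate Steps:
N(R) = -2/7 + R/7 (N(R) = ((R - 2)*1)/7 = ((-2 + R)*1)/7 = (-2 + R)/7 = -2/7 + R/7)
(g(-6) - 484)*N(13) = (-6 - 484)*(-2/7 + (⅐)*13) = -490*(-2/7 + 13/7) = -490*11/7 = -770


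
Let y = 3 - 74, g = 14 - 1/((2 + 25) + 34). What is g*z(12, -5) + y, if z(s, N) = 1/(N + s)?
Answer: -29464/427 ≈ -69.002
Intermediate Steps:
g = 853/61 (g = 14 - 1/(27 + 34) = 14 - 1/61 = 853/61 ≈ 13.984)
y = -71
g*z(12, -5) + y = 853/(61*(-5 + 12)) - 71 = (853/61)/7 - 71 = (853/61)*(⅐) - 71 = 853/427 - 71 = -29464/427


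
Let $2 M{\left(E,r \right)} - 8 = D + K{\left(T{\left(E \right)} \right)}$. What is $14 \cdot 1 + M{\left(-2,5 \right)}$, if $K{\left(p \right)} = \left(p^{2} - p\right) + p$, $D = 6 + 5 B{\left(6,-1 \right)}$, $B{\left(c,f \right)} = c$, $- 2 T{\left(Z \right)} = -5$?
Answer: $\frac{313}{8} \approx 39.125$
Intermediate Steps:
$T{\left(Z \right)} = \frac{5}{2}$ ($T{\left(Z \right)} = \left(- \frac{1}{2}\right) \left(-5\right) = \frac{5}{2}$)
$D = 36$ ($D = 6 + 5 \cdot 6 = 6 + 30 = 36$)
$K{\left(p \right)} = p^{2}$
$M{\left(E,r \right)} = \frac{201}{8}$ ($M{\left(E,r \right)} = 4 + \frac{36 + \left(\frac{5}{2}\right)^{2}}{2} = 4 + \frac{36 + \frac{25}{4}}{2} = 4 + \frac{1}{2} \cdot \frac{169}{4} = 4 + \frac{169}{8} = \frac{201}{8}$)
$14 \cdot 1 + M{\left(-2,5 \right)} = 14 \cdot 1 + \frac{201}{8} = 14 + \frac{201}{8} = \frac{313}{8}$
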